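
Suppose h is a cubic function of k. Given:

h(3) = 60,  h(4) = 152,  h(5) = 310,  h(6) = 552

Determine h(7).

896

Write h(k) = ak³ + bk² + ck + d; the 4 given values yield a linear system in the 4 coefficients.
Solving, h(k) = 3k³ - 3k² + 2k.
Then h(7) = 896.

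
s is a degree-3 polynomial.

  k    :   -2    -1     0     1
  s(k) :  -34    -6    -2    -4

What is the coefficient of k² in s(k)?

Write s(k) = ak³ + bk² + ck + d; the 4 given values yield a linear system in the 4 coefficients.
Solving, s(k) = 3k³ - 3k² - 2k - 2.
The coefficient of k² is -3.

-3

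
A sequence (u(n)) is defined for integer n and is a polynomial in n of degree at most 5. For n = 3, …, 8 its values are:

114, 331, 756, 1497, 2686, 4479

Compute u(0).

-9

First differences: 217, 425, 741, 1189, 1793. Second differences: 208, 316, 448, 604. Third differences: 108, 132, 156. Fourth differences: 24, 24.
Level-4 differences are constant, so u has degree 4.
Fitting a degree-4 polynomial gives u(n) = n^4 + 7n² - 7n - 9.
Then u(0) = -9.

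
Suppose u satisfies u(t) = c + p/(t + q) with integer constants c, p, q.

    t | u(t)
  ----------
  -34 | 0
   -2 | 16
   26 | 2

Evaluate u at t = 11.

(u(t) − c)(t + q) = p for each data point; the three points give a linear system in c and q, then p follows.
Solving: c = 1, q = 4, p = 30, so u(t) = 1 + 30/(t + 4).
Then u(11) = 1 + 30/15 = 3.

3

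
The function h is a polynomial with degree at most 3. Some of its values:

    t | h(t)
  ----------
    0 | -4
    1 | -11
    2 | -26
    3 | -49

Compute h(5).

-119

First differences: -7, -15, -23. Second differences: -8, -8.
Level-2 differences are constant, so h has degree 2.
Fitting a degree-2 polynomial gives h(t) = -4t² - 3t - 4.
Then h(5) = -119.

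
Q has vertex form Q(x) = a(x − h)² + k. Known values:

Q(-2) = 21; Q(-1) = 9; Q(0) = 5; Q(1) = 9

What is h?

0

First differences -12, -4, 4; second difference 8 = 2a, so a = 4.
Expanding, the x-coefficient is −2ah = -8h; matching it to the data gives h = 0, and then k = 5.
So Q(x) = 4(x + 0)² + 5.
Hence h = 0.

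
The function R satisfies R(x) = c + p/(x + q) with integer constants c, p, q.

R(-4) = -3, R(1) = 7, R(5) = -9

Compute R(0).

1

(R(x) − c)(x + q) = p for each data point; the three points give a linear system in c and q, then p follows.
Solving: c = -5, q = -2, p = -12, so R(x) = -5 − 12/(x − 2).
Then R(0) = -5 − 12/(-2) = 1.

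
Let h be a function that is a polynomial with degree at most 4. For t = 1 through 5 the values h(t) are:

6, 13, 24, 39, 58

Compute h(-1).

First differences: 7, 11, 15, 19. Second differences: 4, 4, 4.
Level-2 differences are constant, so h has degree 2.
Fitting a degree-2 polynomial gives h(t) = 2t² + t + 3.
Then h(-1) = 4.

4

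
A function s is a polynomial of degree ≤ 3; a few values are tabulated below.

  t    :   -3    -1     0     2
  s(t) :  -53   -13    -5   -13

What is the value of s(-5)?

Write s(t) = at³ + bt² + ct + d; the 4 given values yield a linear system in the 4 coefficients.
Solving, the leading coefficient vanishes, and s(t) = -4t² + 4t - 5.
Then s(-5) = -125.

-125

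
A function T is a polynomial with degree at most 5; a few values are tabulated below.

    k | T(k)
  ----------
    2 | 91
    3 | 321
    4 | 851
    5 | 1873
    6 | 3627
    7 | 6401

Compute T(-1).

Write T(k) = ak^5 + bk^4 + ck³ + dk² + ek + p; the 6 given values yield a linear system in the 6 coefficients.
Solving, the leading coefficient vanishes, and T(k) = 2k^4 + 4k³ + 4k² + 4k + 3.
Then T(-1) = 1.

1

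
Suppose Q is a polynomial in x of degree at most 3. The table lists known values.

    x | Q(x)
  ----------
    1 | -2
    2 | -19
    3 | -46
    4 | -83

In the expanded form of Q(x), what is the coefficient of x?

Write Q(x) = ax³ + bx² + cx + d; the 4 given values yield a linear system in the 4 coefficients.
Solving, the leading coefficient vanishes, and Q(x) = -5x² - 2x + 5.
The coefficient of x is -2.

-2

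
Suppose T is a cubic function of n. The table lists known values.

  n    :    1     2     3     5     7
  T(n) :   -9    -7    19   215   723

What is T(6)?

Write T(n) = an³ + bn² + cn + d; the 5 given values yield a linear system in the 4 coefficients.
Solving, T(n) = 3n³ - 6n² - n - 5.
Then T(6) = 421.

421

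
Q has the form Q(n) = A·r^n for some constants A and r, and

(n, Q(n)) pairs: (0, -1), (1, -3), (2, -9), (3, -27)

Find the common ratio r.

3

Consecutive ratio: -3/(-1) = 3, and -9/(-3) = 3, so r = 3.
Then A·3^0 = -1 gives A = -1, and Q(n) = -1·3^n.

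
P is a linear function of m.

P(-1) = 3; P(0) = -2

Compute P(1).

Write P(m) = am + b; the 2 given values yield a linear system in the 2 coefficients.
Solving, P(m) = -5m - 2.
Then P(1) = -7.

-7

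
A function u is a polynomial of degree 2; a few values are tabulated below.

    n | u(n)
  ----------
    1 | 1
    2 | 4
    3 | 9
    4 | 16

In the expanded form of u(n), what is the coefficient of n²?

1

First differences: 3, 5, 7. Second differences: 2, 2.
Level-2 differences are constant, so u has degree 2.
Fitting a degree-2 polynomial gives u(n) = n².
The coefficient of n² is 1.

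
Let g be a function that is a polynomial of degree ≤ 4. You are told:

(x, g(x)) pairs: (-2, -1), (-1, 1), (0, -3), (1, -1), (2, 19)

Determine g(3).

Write g(x) = ax^4 + bx³ + cx² + dx + e; the 5 given values yield a linear system in the 5 coefficients.
Solving, the leading coefficient vanishes, and g(x) = 2x³ + 3x² - 3x - 3.
Then g(3) = 69.

69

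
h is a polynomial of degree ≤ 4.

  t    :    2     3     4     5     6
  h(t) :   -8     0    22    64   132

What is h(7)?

232

Write h(t) = at^4 + bt³ + ct² + dt + e; the 5 given values yield a linear system in the 5 coefficients.
Solving, the leading coefficient vanishes, and h(t) = t³ - 2t² - t - 6.
Then h(7) = 232.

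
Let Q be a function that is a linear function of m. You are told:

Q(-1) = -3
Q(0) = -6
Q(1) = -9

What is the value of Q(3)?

-15

First differences: -3, -3.
Level-1 differences are constant, so Q has degree 1.
Fitting a degree-1 polynomial gives Q(m) = -3m - 6.
Then Q(3) = -15.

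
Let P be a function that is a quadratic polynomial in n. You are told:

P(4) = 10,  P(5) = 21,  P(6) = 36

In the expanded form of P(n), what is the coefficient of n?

-7

Write P(n) = an² + bn + c; the 3 given values yield a linear system in the 3 coefficients.
Solving, P(n) = 2n² - 7n + 6.
The coefficient of n is -7.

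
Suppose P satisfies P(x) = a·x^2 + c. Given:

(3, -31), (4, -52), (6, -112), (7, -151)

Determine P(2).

-16

From P(3) = -31 and P(4) = -52: 9a + c = -31 and 16a + c = -52.
Subtracting: 7a = -21, so a = -3; then c = -31 − (-3)·9 = -4.
So P(x) = -3x² − 4, and P(2) = -16.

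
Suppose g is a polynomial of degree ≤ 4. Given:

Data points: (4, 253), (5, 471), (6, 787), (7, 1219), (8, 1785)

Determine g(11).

4467

First differences: 218, 316, 432, 566. Second differences: 98, 116, 134. Third differences: 18, 18.
Level-3 differences are constant, so g has degree 3.
Fitting a degree-3 polynomial gives g(n) = 3n³ + 4n² - n + 1.
Then g(11) = 4467.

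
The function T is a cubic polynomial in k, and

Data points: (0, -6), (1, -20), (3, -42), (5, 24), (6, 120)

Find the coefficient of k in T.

Write T(k) = ak³ + bk² + ck + d; the 5 given values yield a linear system in the 4 coefficients.
Solving, T(k) = 2k³ - 7k² - 9k - 6.
The coefficient of k is -9.

-9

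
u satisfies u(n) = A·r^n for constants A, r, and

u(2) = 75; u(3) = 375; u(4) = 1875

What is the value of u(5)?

Consecutive ratio: 375/75 = 5, and 1875/375 = 5, so r = 5.
Then A·5^2 = 75 gives A = 3, and u(n) = 3·5^n.
u(5) = 3·5^5 = 9375.

9375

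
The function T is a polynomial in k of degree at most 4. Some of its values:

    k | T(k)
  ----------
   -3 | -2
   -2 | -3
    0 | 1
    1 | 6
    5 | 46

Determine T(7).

Write T(k) = ak^4 + bk³ + ck² + dk + e; the 5 given values yield a linear system in the 5 coefficients.
Solving, the top 2 coefficients vanish, and T(k) = k² + 4k + 1.
Then T(7) = 78.

78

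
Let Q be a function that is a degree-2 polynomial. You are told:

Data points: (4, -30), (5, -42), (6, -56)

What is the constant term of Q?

-2

Write Q(n) = an² + bn + c; the 3 given values yield a linear system in the 3 coefficients.
Solving, Q(n) = -n² - 3n - 2.
The constant term is Q(0) = -2.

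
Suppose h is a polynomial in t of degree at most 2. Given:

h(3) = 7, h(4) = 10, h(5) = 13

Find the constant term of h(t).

-2

First differences: 3, 3.
Level-1 differences are constant, so h has degree 1.
Fitting a degree-1 polynomial gives h(t) = 3t - 2.
The constant term is h(0) = -2.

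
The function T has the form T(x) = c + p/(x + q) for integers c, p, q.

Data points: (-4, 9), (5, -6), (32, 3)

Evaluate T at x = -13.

6

(T(x) − c)(x + q) = p for each data point; the three points give a linear system in c and q, then p follows.
Solving: c = 4, q = -2, p = -30, so T(x) = 4 − 30/(x − 2).
Then T(-13) = 4 − 30/(-15) = 6.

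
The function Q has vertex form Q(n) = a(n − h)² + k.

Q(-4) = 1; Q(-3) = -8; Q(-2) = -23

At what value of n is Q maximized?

First differences -9, -15; second difference -6 = 2a, so a = -3.
Expanding, the n-coefficient is −2ah = 6h; matching it to the data gives h = -5, and then k = 4.
So Q(n) = -3(n + 5)² + 4.
Hence h = -5.

-5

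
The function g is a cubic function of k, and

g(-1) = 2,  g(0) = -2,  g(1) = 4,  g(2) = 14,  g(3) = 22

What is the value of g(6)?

First differences: -4, 6, 10, 8. Second differences: 10, 4, -2. Third differences: -6, -6.
Level-3 differences are constant, so g has degree 3.
Fitting a degree-3 polynomial gives g(k) = -k³ + 5k² + 2k - 2.
Then g(6) = -26.

-26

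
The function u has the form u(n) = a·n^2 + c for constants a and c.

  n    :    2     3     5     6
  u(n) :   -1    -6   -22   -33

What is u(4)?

From u(2) = -1 and u(3) = -6: 4a + c = -1 and 9a + c = -6.
Subtracting: 5a = -5, so a = -1; then c = -1 − (-1)·4 = 3.
So u(n) = -1n² + 3, and u(4) = -13.

-13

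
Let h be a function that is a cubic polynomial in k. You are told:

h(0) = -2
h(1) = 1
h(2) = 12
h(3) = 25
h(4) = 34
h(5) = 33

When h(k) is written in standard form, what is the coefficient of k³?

First differences: 3, 11, 13, 9, -1. Second differences: 8, 2, -4, -10. Third differences: -6, -6, -6.
Level-3 differences are constant, so h has degree 3.
Fitting a degree-3 polynomial gives h(k) = -k³ + 7k² - 3k - 2.
The coefficient of k³ is -1.

-1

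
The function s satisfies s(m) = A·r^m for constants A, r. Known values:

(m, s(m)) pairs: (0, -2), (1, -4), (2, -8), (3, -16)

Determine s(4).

Consecutive ratio: -4/(-2) = 2, and -8/(-4) = 2, so r = 2.
Then A·2^0 = -2 gives A = -2, and s(m) = -2·2^m.
s(4) = -2·2^4 = -32.

-32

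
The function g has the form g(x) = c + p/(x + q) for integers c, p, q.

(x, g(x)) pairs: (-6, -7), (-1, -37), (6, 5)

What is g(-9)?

(g(x) − c)(x + q) = p for each data point; the three points give a linear system in c and q, then p follows.
Solving: c = -1, q = 0, p = 36, so g(x) = -1 + 36/(x + 0).
Then g(-9) = -1 + 36/(-9) = -5.

-5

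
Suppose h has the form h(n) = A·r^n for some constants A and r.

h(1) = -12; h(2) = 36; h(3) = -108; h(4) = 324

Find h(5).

Consecutive ratio: 36/(-12) = -3, and -108/36 = -3, so r = -3.
Then A·(-3)^1 = -12 gives A = 4, and h(n) = 4·(-3)^n.
h(5) = 4·(-3)^5 = -972.

-972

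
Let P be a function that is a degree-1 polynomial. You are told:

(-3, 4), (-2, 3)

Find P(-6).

Write P(k) = ak + b; the 2 given values yield a linear system in the 2 coefficients.
Solving, P(k) = -k + 1.
Then P(-6) = 7.

7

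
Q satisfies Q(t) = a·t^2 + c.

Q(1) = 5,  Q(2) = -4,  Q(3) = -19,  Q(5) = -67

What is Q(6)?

From Q(1) = 5 and Q(2) = -4: 1a + c = 5 and 4a + c = -4.
Subtracting: 3a = -9, so a = -3; then c = 5 − (-3)·1 = 8.
So Q(t) = -3t² + 8, and Q(6) = -100.

-100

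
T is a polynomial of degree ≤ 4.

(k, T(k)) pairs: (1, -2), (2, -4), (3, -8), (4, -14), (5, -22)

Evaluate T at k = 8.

First differences: -2, -4, -6, -8. Second differences: -2, -2, -2.
Level-2 differences are constant, so T has degree 2.
Fitting a degree-2 polynomial gives T(k) = -k² + k - 2.
Then T(8) = -58.

-58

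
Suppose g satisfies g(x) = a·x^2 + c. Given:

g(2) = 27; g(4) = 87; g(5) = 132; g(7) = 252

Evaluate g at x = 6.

From g(2) = 27 and g(4) = 87: 4a + c = 27 and 16a + c = 87.
Subtracting: 12a = 60, so a = 5; then c = 27 − 5·4 = 7.
So g(x) = 5x² + 7, and g(6) = 187.

187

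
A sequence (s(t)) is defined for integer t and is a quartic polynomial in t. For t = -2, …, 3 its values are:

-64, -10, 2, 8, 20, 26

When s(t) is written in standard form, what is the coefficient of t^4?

-1

Write s(t) = at^4 + bt³ + ct² + dt + e; the 6 given values yield a linear system in the 5 coefficients.
Solving, s(t) = -t^4 + 4t³ - 2t² + 5t + 2.
The coefficient of t^4 is -1.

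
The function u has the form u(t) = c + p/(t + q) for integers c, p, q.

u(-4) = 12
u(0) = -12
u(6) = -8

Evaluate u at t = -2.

-24

(u(t) − c)(t + q) = p for each data point; the three points give a linear system in c and q, then p follows.
Solving: c = -6, q = 3, p = -18, so u(t) = -6 − 18/(t + 3).
Then u(-2) = -6 − 18/1 = -24.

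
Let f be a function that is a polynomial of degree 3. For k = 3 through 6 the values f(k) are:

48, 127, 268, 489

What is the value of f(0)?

3

Write f(k) = ak³ + bk² + ck + d; the 4 given values yield a linear system in the 4 coefficients.
Solving, f(k) = 3k³ - 5k² + 3k + 3.
Then f(0) = 3.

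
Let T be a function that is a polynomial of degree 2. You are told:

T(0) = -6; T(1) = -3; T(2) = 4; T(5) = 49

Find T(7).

99

Write T(m) = am² + bm + c; the 4 given values yield a linear system in the 3 coefficients.
Solving, T(m) = 2m² + m - 6.
Then T(7) = 99.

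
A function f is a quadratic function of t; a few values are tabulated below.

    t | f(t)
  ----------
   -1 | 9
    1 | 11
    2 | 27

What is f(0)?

5

Write f(t) = at² + bt + c; the 3 given values yield a linear system in the 3 coefficients.
Solving, f(t) = 5t² + t + 5.
Then f(0) = 5.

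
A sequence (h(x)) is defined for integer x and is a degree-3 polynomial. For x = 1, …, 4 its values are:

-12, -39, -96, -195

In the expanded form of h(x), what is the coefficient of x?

-4

Write h(x) = ax³ + bx² + cx + d; the 4 given values yield a linear system in the 4 coefficients.
Solving, h(x) = -2x³ - 3x² - 4x - 3.
The coefficient of x is -4.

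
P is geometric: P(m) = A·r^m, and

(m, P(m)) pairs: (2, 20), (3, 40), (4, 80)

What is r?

2

Consecutive ratio: 40/20 = 2, and 80/40 = 2, so r = 2.
Then A·2^2 = 20 gives A = 5, and P(m) = 5·2^m.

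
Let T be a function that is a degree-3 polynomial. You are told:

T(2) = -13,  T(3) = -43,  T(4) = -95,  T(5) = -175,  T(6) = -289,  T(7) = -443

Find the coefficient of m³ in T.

-1

First differences: -30, -52, -80, -114, -154. Second differences: -22, -28, -34, -40. Third differences: -6, -6, -6.
Level-3 differences are constant, so T has degree 3.
Fitting a degree-3 polynomial gives T(m) = -m³ - 2m² - m + 5.
The coefficient of m³ is -1.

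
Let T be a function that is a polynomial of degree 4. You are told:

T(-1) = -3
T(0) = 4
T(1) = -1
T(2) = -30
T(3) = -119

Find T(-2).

-34

Write T(m) = am^4 + bm³ + cm² + dm + e; the 5 given values yield a linear system in the 5 coefficients.
Solving, T(m) = -m^4 - 5m² + m + 4.
Then T(-2) = -34.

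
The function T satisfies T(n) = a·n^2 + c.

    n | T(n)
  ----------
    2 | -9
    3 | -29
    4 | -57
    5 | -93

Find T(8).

-249

From T(2) = -9 and T(3) = -29: 4a + c = -9 and 9a + c = -29.
Subtracting: 5a = -20, so a = -4; then c = -9 − (-4)·4 = 7.
So T(n) = -4n² + 7, and T(8) = -249.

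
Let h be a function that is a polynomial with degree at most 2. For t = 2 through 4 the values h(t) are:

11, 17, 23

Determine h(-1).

-7

Write h(t) = at² + bt + c; the 3 given values yield a linear system in the 3 coefficients.
Solving, the leading coefficient vanishes, and h(t) = 6t - 1.
Then h(-1) = -7.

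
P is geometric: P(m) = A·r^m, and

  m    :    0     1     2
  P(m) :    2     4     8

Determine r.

2

Consecutive ratio: 4/2 = 2, and 8/4 = 2, so r = 2.
Then A·2^0 = 2 gives A = 2, and P(m) = 2·2^m.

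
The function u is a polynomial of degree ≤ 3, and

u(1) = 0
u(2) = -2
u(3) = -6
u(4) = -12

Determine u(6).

-30

First differences: -2, -4, -6. Second differences: -2, -2.
Level-2 differences are constant, so u has degree 2.
Fitting a degree-2 polynomial gives u(x) = -x² + x.
Then u(6) = -30.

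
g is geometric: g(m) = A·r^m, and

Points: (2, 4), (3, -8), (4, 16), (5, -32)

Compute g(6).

Consecutive ratio: -8/4 = -2, and 16/(-8) = -2, so r = -2.
Then A·(-2)^2 = 4 gives A = 1, and g(m) = 1·(-2)^m.
g(6) = 1·(-2)^6 = 64.

64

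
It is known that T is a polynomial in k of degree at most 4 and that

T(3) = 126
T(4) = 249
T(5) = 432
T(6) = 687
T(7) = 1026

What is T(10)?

First differences: 123, 183, 255, 339. Second differences: 60, 72, 84. Third differences: 12, 12.
Level-3 differences are constant, so T has degree 3.
Fitting a degree-3 polynomial gives T(k) = 2k³ + 6k² + 7k - 3.
Then T(10) = 2667.

2667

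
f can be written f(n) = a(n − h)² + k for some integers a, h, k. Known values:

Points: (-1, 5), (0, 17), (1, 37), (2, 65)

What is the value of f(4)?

First differences 12, 20, 28; second difference 8 = 2a, so a = 4.
Expanding, the n-coefficient is −2ah = -8h; matching it to the data gives h = -2, and then k = 1.
So f(n) = 4(n + 2)² + 1.
f(4) = 4·6² + 1 = 145.

145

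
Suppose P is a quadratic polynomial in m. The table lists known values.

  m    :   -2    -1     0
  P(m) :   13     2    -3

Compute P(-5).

82

Write P(m) = am² + bm + c; the 3 given values yield a linear system in the 3 coefficients.
Solving, P(m) = 3m² - 2m - 3.
Then P(-5) = 82.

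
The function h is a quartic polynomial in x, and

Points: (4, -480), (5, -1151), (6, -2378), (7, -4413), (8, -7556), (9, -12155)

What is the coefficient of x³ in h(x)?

First differences: -671, -1227, -2035, -3143, -4599. Second differences: -556, -808, -1108, -1456. Third differences: -252, -300, -348. Fourth differences: -48, -48.
Level-4 differences are constant, so h has degree 4.
Fitting a degree-4 polynomial gives h(x) = -2x^4 + 2x³ - 6x² - x + 4.
The coefficient of x³ is 2.

2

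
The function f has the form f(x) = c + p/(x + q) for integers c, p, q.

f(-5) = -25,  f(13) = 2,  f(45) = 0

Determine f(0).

15

(f(x) − c)(x + q) = p for each data point; the three points give a linear system in c and q, then p follows.
Solving: c = -1, q = 3, p = 48, so f(x) = -1 + 48/(x + 3).
Then f(0) = -1 + 48/3 = 15.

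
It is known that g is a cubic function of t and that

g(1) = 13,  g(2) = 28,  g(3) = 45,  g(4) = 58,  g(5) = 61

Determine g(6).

48

First differences: 15, 17, 13, 3. Second differences: 2, -4, -10. Third differences: -6, -6.
Level-3 differences are constant, so g has degree 3.
Fitting a degree-3 polynomial gives g(t) = -t³ + 7t² + t + 6.
Then g(6) = 48.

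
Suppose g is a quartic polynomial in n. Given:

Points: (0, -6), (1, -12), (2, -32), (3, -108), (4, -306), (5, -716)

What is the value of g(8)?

-4478

First differences: -6, -20, -76, -198, -410. Second differences: -14, -56, -122, -212. Third differences: -42, -66, -90. Fourth differences: -24, -24.
Level-4 differences are constant, so g has degree 4.
Fitting a degree-4 polynomial gives g(n) = -n^4 - n³ + 3n² - 7n - 6.
Then g(8) = -4478.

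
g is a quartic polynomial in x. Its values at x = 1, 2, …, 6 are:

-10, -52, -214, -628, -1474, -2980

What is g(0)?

First differences: -42, -162, -414, -846, -1506. Second differences: -120, -252, -432, -660. Third differences: -132, -180, -228. Fourth differences: -48, -48.
Level-4 differences are constant, so g has degree 4.
Fitting a degree-4 polynomial gives g(x) = -2x^4 - 2x³ + 2x² - 4x - 4.
The constant term is g(0) = -4.

-4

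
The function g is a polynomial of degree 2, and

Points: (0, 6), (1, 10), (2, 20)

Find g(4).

Write g(t) = at² + bt + c; the 3 given values yield a linear system in the 3 coefficients.
Solving, g(t) = 3t² + t + 6.
Then g(4) = 58.

58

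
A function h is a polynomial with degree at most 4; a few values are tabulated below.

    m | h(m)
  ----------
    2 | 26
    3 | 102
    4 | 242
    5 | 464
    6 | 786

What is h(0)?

First differences: 76, 140, 222, 322. Second differences: 64, 82, 100. Third differences: 18, 18.
Level-3 differences are constant, so h has degree 3.
Fitting a degree-3 polynomial gives h(m) = 3m³ + 5m² - 6m - 6.
The constant term is h(0) = -6.

-6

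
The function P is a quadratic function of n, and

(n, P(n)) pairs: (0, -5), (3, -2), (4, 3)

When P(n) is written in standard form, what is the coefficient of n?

Write P(n) = an² + bn + c; the 3 given values yield a linear system in the 3 coefficients.
Solving, P(n) = n² - 2n - 5.
The coefficient of n is -2.

-2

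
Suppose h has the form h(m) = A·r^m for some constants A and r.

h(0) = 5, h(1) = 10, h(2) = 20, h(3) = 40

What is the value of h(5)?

160

Consecutive ratio: 10/5 = 2, and 20/10 = 2, so r = 2.
Then A·2^0 = 5 gives A = 5, and h(m) = 5·2^m.
h(5) = 5·2^5 = 160.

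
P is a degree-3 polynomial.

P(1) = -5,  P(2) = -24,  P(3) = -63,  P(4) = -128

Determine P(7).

-539

Write P(n) = an³ + bn² + cn + d; the 4 given values yield a linear system in the 4 coefficients.
Solving, P(n) = -n³ - 4n².
Then P(7) = -539.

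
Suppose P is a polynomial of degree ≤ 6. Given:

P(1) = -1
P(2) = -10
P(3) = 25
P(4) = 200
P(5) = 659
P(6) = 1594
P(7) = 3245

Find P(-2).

First differences: -9, 35, 175, 459, 935, 1651. Second differences: 44, 140, 284, 476, 716. Third differences: 96, 144, 192, 240. Fourth differences: 48, 48, 48.
Level-4 differences are constant, so P has degree 4.
Fitting a degree-4 polynomial gives P(n) = 2n^4 - 4n³ - 4n² + n + 4.
Then P(-2) = 50.

50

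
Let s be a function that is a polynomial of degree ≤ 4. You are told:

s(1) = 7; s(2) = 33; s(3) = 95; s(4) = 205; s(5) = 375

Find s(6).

617

Write s(t) = at^4 + bt³ + ct² + dt + e; the 5 given values yield a linear system in the 5 coefficients.
Solving, the leading coefficient vanishes, and s(t) = 2t³ + 6t² - 6t + 5.
Then s(6) = 617.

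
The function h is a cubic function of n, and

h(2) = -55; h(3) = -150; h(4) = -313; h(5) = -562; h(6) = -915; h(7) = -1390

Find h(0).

3

First differences: -95, -163, -249, -353, -475. Second differences: -68, -86, -104, -122. Third differences: -18, -18, -18.
Level-3 differences are constant, so h has degree 3.
Fitting a degree-3 polynomial gives h(n) = -3n³ - 7n² - 3n + 3.
Then h(0) = 3.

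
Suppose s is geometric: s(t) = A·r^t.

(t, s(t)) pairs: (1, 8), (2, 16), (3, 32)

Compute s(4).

64

Consecutive ratio: 16/8 = 2, and 32/16 = 2, so r = 2.
Then A·2^1 = 8 gives A = 4, and s(t) = 4·2^t.
s(4) = 4·2^4 = 64.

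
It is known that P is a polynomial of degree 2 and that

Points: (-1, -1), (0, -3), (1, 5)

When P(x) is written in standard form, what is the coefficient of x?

3

Write P(x) = ax² + bx + c; the 3 given values yield a linear system in the 3 coefficients.
Solving, P(x) = 5x² + 3x - 3.
The coefficient of x is 3.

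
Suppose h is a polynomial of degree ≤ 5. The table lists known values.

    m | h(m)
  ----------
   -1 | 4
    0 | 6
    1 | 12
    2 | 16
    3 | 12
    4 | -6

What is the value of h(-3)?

36

Write h(m) = am^5 + bm^4 + cm³ + dm² + em + p; the 6 given values yield a linear system in the 6 coefficients.
Solving, the top 2 coefficients vanish, and h(m) = -m³ + 2m² + 5m + 6.
Then h(-3) = 36.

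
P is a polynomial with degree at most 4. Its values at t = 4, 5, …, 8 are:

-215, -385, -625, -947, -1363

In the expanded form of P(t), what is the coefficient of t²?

First differences: -170, -240, -322, -416. Second differences: -70, -82, -94. Third differences: -12, -12.
Level-3 differences are constant, so P has degree 3.
Fitting a degree-3 polynomial gives P(t) = -2t³ - 5t² - 3t + 5.
The coefficient of t² is -5.

-5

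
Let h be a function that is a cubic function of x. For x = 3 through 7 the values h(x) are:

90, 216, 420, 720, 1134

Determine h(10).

3240

First differences: 126, 204, 300, 414. Second differences: 78, 96, 114. Third differences: 18, 18.
Level-3 differences are constant, so h has degree 3.
Fitting a degree-3 polynomial gives h(x) = 3x³ + 3x² - 6x.
Then h(10) = 3240.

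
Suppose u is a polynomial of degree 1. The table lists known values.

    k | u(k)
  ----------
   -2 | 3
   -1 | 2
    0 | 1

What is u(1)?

0

Write u(k) = ak + b; the 3 given values yield a linear system in the 2 coefficients.
Solving, u(k) = -k + 1.
Then u(1) = 0.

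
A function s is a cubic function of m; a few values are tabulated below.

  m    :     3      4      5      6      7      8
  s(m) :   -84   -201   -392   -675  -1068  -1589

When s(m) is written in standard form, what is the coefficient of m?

Write s(m) = am³ + bm² + cm + d; the 6 given values yield a linear system in the 4 coefficients.
Solving, s(m) = -3m³ - m² + m + 3.
The coefficient of m is 1.

1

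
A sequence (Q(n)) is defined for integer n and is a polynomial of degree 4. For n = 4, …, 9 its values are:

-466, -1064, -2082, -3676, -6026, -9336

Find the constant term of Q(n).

6

First differences: -598, -1018, -1594, -2350, -3310. Second differences: -420, -576, -756, -960. Third differences: -156, -180, -204. Fourth differences: -24, -24.
Level-4 differences are constant, so Q has degree 4.
Fitting a degree-4 polynomial gives Q(n) = -n^4 - 4n³ + n² + 6n + 6.
The constant term is Q(0) = 6.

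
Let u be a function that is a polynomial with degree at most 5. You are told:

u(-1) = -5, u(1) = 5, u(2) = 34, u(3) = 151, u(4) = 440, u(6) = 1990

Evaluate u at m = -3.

-71

Write u(m) = am^5 + bm^4 + cm³ + dm² + em + p; the 6 given values yield a linear system in the 6 coefficients.
Solving, the leading coefficient vanishes, and u(m) = m^4 + 4m³ - 5m² + m + 4.
Then u(-3) = -71.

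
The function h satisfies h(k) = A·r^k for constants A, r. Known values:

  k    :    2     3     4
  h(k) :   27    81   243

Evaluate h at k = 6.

Consecutive ratio: 81/27 = 3, and 243/81 = 3, so r = 3.
Then A·3^2 = 27 gives A = 3, and h(k) = 3·3^k.
h(6) = 3·3^6 = 2187.

2187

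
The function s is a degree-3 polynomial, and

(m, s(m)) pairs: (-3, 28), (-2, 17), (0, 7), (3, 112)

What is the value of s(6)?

Write s(m) = am³ + bm² + cm + d; the 4 given values yield a linear system in the 4 coefficients.
Solving, s(m) = m³ + 7m² + 5m + 7.
Then s(6) = 505.

505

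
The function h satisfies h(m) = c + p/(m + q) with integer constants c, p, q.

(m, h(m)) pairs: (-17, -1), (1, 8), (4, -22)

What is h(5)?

(h(m) − c)(m + q) = p for each data point; the three points give a linear system in c and q, then p follows.
Solving: c = -2, q = -3, p = -20, so h(m) = -2 − 20/(m − 3).
Then h(5) = -2 − 20/2 = -12.

-12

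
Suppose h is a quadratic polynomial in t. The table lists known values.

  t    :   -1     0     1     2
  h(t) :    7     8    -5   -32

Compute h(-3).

First differences: 1, -13, -27. Second differences: -14, -14.
Level-2 differences are constant, so h has degree 2.
Fitting a degree-2 polynomial gives h(t) = -7t² - 6t + 8.
Then h(-3) = -37.

-37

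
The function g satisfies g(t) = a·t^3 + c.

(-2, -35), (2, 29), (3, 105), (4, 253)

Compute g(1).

From g(-2) = -35 and g(2) = 29: -8a + c = -35 and 8a + c = 29.
Subtracting: 16a = 64, so a = 4; then c = -35 − 4·(-8) = -3.
So g(t) = 4t³ − 3, and g(1) = 1.

1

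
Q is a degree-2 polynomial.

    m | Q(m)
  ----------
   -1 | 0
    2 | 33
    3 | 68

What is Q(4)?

115

Write Q(m) = am² + bm + c; the 3 given values yield a linear system in the 3 coefficients.
Solving, Q(m) = 6m² + 5m - 1.
Then Q(4) = 115.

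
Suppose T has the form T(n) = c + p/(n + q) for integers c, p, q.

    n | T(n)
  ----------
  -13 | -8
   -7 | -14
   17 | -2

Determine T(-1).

(T(n) − c)(n + q) = p for each data point; the three points give a linear system in c and q, then p follows.
Solving: c = -4, q = 3, p = 40, so T(n) = -4 + 40/(n + 3).
Then T(-1) = -4 + 40/2 = 16.

16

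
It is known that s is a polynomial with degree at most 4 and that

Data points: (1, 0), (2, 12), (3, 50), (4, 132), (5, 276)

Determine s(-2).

-60

First differences: 12, 38, 82, 144. Second differences: 26, 44, 62. Third differences: 18, 18.
Level-3 differences are constant, so s has degree 3.
Fitting a degree-3 polynomial gives s(n) = 3n³ - 5n² + 6n - 4.
Then s(-2) = -60.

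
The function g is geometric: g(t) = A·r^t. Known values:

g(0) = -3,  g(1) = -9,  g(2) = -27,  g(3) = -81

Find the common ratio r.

Consecutive ratio: -9/(-3) = 3, and -27/(-9) = 3, so r = 3.
Then A·3^0 = -3 gives A = -3, and g(t) = -3·3^t.

3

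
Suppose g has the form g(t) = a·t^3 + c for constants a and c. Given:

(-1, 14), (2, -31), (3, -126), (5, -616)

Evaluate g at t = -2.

49

From g(-1) = 14 and g(2) = -31: -1a + c = 14 and 8a + c = -31.
Subtracting: 9a = -45, so a = -5; then c = 14 − (-5)·(-1) = 9.
So g(t) = -5t³ + 9, and g(-2) = 49.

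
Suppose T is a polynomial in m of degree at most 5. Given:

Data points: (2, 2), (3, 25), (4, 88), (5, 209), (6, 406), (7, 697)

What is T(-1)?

-7

First differences: 23, 63, 121, 197, 291. Second differences: 40, 58, 76, 94. Third differences: 18, 18, 18.
Level-3 differences are constant, so T has degree 3.
Fitting a degree-3 polynomial gives T(m) = 3m³ - 7m² + m + 4.
Then T(-1) = -7.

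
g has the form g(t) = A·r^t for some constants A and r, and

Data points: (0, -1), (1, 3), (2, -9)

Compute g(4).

-81

Consecutive ratio: 3/(-1) = -3, and -9/3 = -3, so r = -3.
Then A·(-3)^0 = -1 gives A = -1, and g(t) = -1·(-3)^t.
g(4) = -1·(-3)^4 = -81.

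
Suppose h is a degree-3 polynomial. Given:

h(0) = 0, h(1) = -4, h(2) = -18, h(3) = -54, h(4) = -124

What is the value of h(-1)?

6

First differences: -4, -14, -36, -70. Second differences: -10, -22, -34. Third differences: -12, -12.
Level-3 differences are constant, so h has degree 3.
Fitting a degree-3 polynomial gives h(k) = -2k³ + k² - 3k.
Then h(-1) = 6.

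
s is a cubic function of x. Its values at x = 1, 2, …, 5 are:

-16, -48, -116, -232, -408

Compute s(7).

-988

First differences: -32, -68, -116, -176. Second differences: -36, -48, -60. Third differences: -12, -12.
Level-3 differences are constant, so s has degree 3.
Fitting a degree-3 polynomial gives s(x) = -2x³ - 6x² - 8.
Then s(7) = -988.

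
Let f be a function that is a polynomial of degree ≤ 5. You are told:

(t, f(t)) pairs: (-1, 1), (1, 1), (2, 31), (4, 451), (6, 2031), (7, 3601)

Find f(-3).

Write f(t) = at^5 + bt^4 + ct³ + dt² + et + p; the 6 given values yield a linear system in the 6 coefficients.
Solving, the leading coefficient vanishes, and f(t) = t^4 + 4t³ - 3t² - 4t + 3.
Then f(-3) = -39.

-39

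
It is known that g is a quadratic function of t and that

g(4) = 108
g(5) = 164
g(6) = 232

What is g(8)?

404

Write g(t) = at² + bt + c; the 3 given values yield a linear system in the 3 coefficients.
Solving, g(t) = 6t² + 2t + 4.
Then g(8) = 404.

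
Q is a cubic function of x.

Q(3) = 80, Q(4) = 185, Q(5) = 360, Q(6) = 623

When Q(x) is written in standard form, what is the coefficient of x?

1

Write Q(x) = ax³ + bx² + cx + d; the 4 given values yield a linear system in the 4 coefficients.
Solving, Q(x) = 3x³ - x² + x + 5.
The coefficient of x is 1.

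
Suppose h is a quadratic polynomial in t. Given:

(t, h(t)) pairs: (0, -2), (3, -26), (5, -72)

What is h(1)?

-4

Write h(t) = at² + bt + c; the 3 given values yield a linear system in the 3 coefficients.
Solving, h(t) = -3t² + t - 2.
Then h(1) = -4.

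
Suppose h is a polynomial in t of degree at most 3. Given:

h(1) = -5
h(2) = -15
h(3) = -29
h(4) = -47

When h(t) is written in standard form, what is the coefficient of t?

First differences: -10, -14, -18. Second differences: -4, -4.
Level-2 differences are constant, so h has degree 2.
Fitting a degree-2 polynomial gives h(t) = -2t² - 4t + 1.
The coefficient of t is -4.

-4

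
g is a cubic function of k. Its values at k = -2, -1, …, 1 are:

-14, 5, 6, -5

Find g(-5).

-239

Write g(k) = ak³ + bk² + ck + d; the 4 given values yield a linear system in the 4 coefficients.
Solving, g(k) = k³ - 6k² - 6k + 6.
Then g(-5) = -239.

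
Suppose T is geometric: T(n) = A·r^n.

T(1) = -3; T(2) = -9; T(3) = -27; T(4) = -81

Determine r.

Consecutive ratio: -9/(-3) = 3, and -27/(-9) = 3, so r = 3.
Then A·3^1 = -3 gives A = -1, and T(n) = -1·3^n.

3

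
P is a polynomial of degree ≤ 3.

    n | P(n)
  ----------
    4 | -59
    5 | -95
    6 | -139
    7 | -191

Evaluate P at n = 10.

Write P(n) = an³ + bn² + cn + d; the 4 given values yield a linear system in the 4 coefficients.
Solving, the leading coefficient vanishes, and P(n) = -4n² + 5.
Then P(10) = -395.

-395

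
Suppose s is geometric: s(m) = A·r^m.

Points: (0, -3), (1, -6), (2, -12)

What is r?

Consecutive ratio: -6/(-3) = 2, and -12/(-6) = 2, so r = 2.
Then A·2^0 = -3 gives A = -3, and s(m) = -3·2^m.

2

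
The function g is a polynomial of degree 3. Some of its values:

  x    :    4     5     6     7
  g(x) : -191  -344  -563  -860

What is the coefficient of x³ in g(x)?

Write g(x) = ax³ + bx² + cx + d; the 4 given values yield a linear system in the 4 coefficients.
Solving, g(x) = -2x³ - 3x² - 4x + 1.
The coefficient of x³ is -2.

-2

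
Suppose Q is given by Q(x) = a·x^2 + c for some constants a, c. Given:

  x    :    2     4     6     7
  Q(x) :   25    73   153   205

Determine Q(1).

From Q(2) = 25 and Q(4) = 73: 4a + c = 25 and 16a + c = 73.
Subtracting: 12a = 48, so a = 4; then c = 25 − 4·4 = 9.
So Q(x) = 4x² + 9, and Q(1) = 13.

13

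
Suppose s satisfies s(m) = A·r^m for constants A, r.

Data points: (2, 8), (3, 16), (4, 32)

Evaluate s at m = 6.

Consecutive ratio: 16/8 = 2, and 32/16 = 2, so r = 2.
Then A·2^2 = 8 gives A = 2, and s(m) = 2·2^m.
s(6) = 2·2^6 = 128.

128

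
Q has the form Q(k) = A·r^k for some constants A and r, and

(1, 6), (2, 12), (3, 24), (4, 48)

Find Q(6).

Consecutive ratio: 12/6 = 2, and 24/12 = 2, so r = 2.
Then A·2^1 = 6 gives A = 3, and Q(k) = 3·2^k.
Q(6) = 3·2^6 = 192.

192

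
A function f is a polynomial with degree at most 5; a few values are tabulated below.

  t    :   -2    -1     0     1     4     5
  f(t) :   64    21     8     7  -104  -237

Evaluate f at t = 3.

Write f(t) = at^5 + bt^4 + ct³ + dt² + et + p; the 6 given values yield a linear system in the 6 coefficients.
Solving, the top 2 coefficients vanish, and f(t) = -3t³ + 6t² - 4t + 8.
Then f(3) = -31.

-31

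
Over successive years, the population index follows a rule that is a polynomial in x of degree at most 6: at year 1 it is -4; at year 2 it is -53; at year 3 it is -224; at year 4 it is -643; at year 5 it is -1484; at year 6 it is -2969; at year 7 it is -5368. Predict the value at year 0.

1

Write the value at x as g(x).
First differences: -49, -171, -419, -841, -1485, -2399. Second differences: -122, -248, -422, -644, -914. Third differences: -126, -174, -222, -270. Fourth differences: -48, -48, -48.
Level-4 differences are constant, so g has degree 4.
Fitting a degree-4 polynomial gives g(x) = -2x^4 - x³ - 5x² + 3x + 1.
Then g(0) = 1.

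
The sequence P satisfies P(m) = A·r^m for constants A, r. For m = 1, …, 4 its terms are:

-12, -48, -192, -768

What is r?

Consecutive ratio: -48/(-12) = 4, and -192/(-48) = 4, so r = 4.
Then A·4^1 = -12 gives A = -3, and P(m) = -3·4^m.

4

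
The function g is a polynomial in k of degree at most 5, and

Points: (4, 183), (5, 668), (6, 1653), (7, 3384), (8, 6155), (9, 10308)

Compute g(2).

-31

Write g(k) = ak^5 + bk^4 + ck³ + dk² + ek + p; the 6 given values yield a linear system in the 6 coefficients.
Solving, the leading coefficient vanishes, and g(k) = 2k^4 - 3k³ - 7k² - 7k + 3.
Then g(2) = -31.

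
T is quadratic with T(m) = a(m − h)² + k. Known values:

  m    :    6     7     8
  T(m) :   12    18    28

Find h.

5

First differences 6, 10; second difference 4 = 2a, so a = 2.
Expanding, the m-coefficient is −2ah = -4h; matching it to the data gives h = 5, and then k = 10.
So T(m) = 2(m − 5)² + 10.
Hence h = 5.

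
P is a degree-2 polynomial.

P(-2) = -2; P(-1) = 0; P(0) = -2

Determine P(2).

Write P(m) = am² + bm + c; the 3 given values yield a linear system in the 3 coefficients.
Solving, P(m) = -2m² - 4m - 2.
Then P(2) = -18.

-18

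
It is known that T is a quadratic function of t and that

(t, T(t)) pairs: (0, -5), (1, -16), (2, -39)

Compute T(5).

Write T(t) = at² + bt + c; the 3 given values yield a linear system in the 3 coefficients.
Solving, T(t) = -6t² - 5t - 5.
Then T(5) = -180.

-180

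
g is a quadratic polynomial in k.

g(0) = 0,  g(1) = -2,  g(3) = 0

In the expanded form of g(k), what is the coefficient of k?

Write g(k) = ak² + bk + c; the 3 given values yield a linear system in the 3 coefficients.
Solving, g(k) = k² - 3k.
The coefficient of k is -3.

-3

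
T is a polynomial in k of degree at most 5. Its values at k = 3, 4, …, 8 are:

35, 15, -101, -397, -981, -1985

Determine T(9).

-3565

First differences: -20, -116, -296, -584, -1004. Second differences: -96, -180, -288, -420. Third differences: -84, -108, -132. Fourth differences: -24, -24.
Level-4 differences are constant, so T has degree 4.
Fitting a degree-4 polynomial gives T(k) = -k^4 + 4k³ + k² - 1.
Then T(9) = -3565.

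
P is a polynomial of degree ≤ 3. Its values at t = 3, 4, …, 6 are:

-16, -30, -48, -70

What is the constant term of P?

2

Write P(t) = at³ + bt² + ct + d; the 4 given values yield a linear system in the 4 coefficients.
Solving, the leading coefficient vanishes, and P(t) = -2t² + 2.
The constant term is P(0) = 2.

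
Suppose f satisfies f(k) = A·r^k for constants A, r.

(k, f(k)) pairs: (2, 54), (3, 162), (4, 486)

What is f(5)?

Consecutive ratio: 162/54 = 3, and 486/162 = 3, so r = 3.
Then A·3^2 = 54 gives A = 6, and f(k) = 6·3^k.
f(5) = 6·3^5 = 1458.

1458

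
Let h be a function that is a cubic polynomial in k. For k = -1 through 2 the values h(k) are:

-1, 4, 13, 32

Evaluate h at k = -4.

Write h(k) = ak³ + bk² + ck + d; the 4 given values yield a linear system in the 4 coefficients.
Solving, h(k) = k³ + 2k² + 6k + 4.
Then h(-4) = -52.

-52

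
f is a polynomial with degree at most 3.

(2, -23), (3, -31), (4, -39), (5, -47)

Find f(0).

First differences: -8, -8, -8.
Level-1 differences are constant, so f has degree 1.
Fitting a degree-1 polynomial gives f(x) = -8x - 7.
Then f(0) = -7.

-7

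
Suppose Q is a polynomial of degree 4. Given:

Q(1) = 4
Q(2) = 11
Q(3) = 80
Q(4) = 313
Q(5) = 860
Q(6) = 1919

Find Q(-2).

Write Q(k) = ak^4 + bk³ + ck² + dk + e; the 6 given values yield a linear system in the 5 coefficients.
Solving, Q(k) = 2k^4 - 3k³ - k² + k + 5.
Then Q(-2) = 55.

55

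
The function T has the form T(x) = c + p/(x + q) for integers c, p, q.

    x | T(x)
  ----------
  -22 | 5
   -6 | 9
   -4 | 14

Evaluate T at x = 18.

(T(x) − c)(x + q) = p for each data point; the three points give a linear system in c and q, then p follows.
Solving: c = 4, q = 2, p = -20, so T(x) = 4 − 20/(x + 2).
Then T(18) = 4 − 20/20 = 3.

3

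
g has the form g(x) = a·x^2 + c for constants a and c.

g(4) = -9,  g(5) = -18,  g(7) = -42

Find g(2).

From g(4) = -9 and g(5) = -18: 16a + c = -9 and 25a + c = -18.
Subtracting: 9a = -9, so a = -1; then c = -9 − (-1)·16 = 7.
So g(x) = -1x² + 7, and g(2) = 3.

3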